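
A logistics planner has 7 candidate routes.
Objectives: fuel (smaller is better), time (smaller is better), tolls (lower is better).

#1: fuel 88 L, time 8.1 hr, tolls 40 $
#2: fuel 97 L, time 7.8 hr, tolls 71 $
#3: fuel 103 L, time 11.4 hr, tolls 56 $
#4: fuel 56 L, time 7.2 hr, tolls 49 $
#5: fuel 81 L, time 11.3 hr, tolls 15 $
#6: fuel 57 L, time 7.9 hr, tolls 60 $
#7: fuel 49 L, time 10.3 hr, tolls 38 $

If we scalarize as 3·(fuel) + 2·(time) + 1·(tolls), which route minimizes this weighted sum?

#7

#1: 3·88 + 2·8.1 + 1·40 = 320.2
#2: 3·97 + 2·7.8 + 1·71 = 377.6
#3: 3·103 + 2·11.4 + 1·56 = 387.8
#4: 3·56 + 2·7.2 + 1·49 = 231.4
#5: 3·81 + 2·11.3 + 1·15 = 280.6
#6: 3·57 + 2·7.9 + 1·60 = 246.8
#7: 3·49 + 2·10.3 + 1·38 = 205.6
Lowest: #7 at 205.6.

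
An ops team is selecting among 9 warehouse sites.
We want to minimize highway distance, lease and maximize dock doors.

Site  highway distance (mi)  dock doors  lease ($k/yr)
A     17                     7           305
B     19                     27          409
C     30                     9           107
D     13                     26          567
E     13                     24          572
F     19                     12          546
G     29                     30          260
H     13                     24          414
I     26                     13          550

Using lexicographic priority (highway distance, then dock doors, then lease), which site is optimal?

First minimize highway distance: best is 13, kept {D, E, H}.
Then maximize dock doors: best is 26, kept {D}.

D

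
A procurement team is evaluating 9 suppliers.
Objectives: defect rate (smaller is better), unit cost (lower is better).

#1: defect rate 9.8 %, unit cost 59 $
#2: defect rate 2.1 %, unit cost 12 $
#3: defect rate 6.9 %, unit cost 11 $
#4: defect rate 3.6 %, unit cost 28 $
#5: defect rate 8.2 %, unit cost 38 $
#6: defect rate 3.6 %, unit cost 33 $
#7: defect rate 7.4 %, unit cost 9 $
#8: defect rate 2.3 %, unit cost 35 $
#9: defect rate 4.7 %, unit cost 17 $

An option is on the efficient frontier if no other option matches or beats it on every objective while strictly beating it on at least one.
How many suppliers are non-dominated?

#1: dominated by #2 (defect rate 2.1≤9.8, unit cost 12≤59).
#2: not dominated (best defect rate).
#3: not dominated.
#4: dominated by #2 (defect rate 2.1≤3.6, unit cost 12≤28).
#5: dominated by #2 (defect rate 2.1≤8.2, unit cost 12≤38).
#6: dominated by #2 (defect rate 2.1≤3.6, unit cost 12≤33).
#7: not dominated (best unit cost).
#8: dominated by #2 (defect rate 2.1≤2.3, unit cost 12≤35).
#9: dominated by #2 (defect rate 2.1≤4.7, unit cost 12≤17).
Pareto-optimal: #2, #3, #7 → 3.

3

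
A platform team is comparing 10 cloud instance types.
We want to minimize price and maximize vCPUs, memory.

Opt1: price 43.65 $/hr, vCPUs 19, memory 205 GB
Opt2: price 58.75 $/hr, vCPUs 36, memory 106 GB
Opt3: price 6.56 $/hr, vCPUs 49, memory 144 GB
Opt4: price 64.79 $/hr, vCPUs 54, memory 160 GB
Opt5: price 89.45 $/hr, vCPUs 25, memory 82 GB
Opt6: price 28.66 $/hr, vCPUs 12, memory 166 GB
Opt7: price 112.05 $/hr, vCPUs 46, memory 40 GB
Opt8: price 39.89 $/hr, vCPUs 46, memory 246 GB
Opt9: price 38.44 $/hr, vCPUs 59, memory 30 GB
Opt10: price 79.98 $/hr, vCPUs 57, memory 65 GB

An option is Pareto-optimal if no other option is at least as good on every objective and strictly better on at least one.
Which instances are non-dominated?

Opt1: dominated by Opt8 (price 39.89≤43.65, vCPUs 46≥19, memory 246≥205).
Opt2: dominated by Opt3 (price 6.56≤58.75, vCPUs 49≥36, memory 144≥106).
Opt3: not dominated (best price).
Opt4: not dominated.
Opt5: dominated by Opt2 (price 58.75≤89.45, vCPUs 36≥25, memory 106≥82).
Opt6: not dominated.
Opt7: dominated by Opt3 (price 6.56≤112.05, vCPUs 49≥46, memory 144≥40).
Opt8: not dominated (best memory).
Opt9: not dominated (best vCPUs).
Opt10: not dominated.

Opt3, Opt4, Opt6, Opt8, Opt9, Opt10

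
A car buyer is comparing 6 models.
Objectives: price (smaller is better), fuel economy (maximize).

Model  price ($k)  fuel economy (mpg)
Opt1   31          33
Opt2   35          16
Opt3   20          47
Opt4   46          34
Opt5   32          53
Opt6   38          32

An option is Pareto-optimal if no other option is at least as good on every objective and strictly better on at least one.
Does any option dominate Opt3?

Opt1: worse on price (31 vs 20).
Opt2: worse on price (35 vs 20).
Opt4: worse on price (46 vs 20).
Opt5: worse on price (32 vs 20).
Opt6: worse on price (38 vs 20).
No option is at least as good as Opt3 on every objective and strictly better on one.

No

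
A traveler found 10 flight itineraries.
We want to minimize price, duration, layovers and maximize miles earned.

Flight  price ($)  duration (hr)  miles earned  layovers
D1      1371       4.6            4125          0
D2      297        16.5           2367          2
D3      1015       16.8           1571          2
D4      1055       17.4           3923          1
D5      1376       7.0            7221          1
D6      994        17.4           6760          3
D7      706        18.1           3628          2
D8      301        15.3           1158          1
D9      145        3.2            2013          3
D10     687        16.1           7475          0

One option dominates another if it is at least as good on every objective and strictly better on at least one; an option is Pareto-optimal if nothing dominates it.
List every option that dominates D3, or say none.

D2: price 297≤1015, duration 16.5≤16.8, miles earned 2367≥1571, layovers 2≤2 — dominates D3.
D10: price 687≤1015, duration 16.1≤16.8, miles earned 7475≥1571, layovers 0≤2 — dominates D3.
Others (D1, D4, D5, D6, D7, D8, D9) are each worse than D3 on at least one objective.

D2, D10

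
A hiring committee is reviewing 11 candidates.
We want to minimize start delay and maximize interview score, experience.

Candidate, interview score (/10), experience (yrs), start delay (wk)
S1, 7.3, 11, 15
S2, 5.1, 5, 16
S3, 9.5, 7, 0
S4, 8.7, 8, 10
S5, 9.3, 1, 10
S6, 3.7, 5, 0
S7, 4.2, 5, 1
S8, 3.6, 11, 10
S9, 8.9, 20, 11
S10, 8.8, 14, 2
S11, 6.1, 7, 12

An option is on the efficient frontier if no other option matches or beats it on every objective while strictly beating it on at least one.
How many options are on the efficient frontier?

3

S1: dominated by S9 (interview score 8.9≥7.3, experience 20≥11, start delay 11≤15).
S2: dominated by S1 (interview score 7.3≥5.1, experience 11≥5, start delay 15≤16).
S3: not dominated (best interview score).
S4: dominated by S10 (interview score 8.8≥8.7, experience 14≥8, start delay 2≤10).
S5: dominated by S3 (interview score 9.5≥9.3, experience 7≥1, start delay 0≤10).
S6: dominated by S3 (interview score 9.5≥3.7, experience 7≥5, start delay 0≤0).
S7: dominated by S3 (interview score 9.5≥4.2, experience 7≥5, start delay 0≤1).
S8: dominated by S10 (interview score 8.8≥3.6, experience 14≥11, start delay 2≤10).
S9: not dominated (best experience).
S10: not dominated.
S11: dominated by S3 (interview score 9.5≥6.1, experience 7≥7, start delay 0≤12).
Pareto-optimal: S3, S9, S10 → 3.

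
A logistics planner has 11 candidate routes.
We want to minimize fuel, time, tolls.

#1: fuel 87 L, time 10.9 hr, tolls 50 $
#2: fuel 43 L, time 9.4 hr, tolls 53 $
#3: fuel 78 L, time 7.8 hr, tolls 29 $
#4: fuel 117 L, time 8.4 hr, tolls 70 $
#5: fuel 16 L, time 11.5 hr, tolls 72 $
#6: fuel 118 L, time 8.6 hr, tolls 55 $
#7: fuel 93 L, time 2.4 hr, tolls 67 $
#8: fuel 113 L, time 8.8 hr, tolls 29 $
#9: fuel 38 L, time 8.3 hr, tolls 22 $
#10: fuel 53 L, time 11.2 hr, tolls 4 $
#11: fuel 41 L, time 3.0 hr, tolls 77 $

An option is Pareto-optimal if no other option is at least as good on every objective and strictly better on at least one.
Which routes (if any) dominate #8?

#3, #9

#3: fuel 78≤113, time 7.8≤8.8, tolls 29≤29 — dominates #8.
#9: fuel 38≤113, time 8.3≤8.8, tolls 22≤29 — dominates #8.
Others (#1, #2, #4, #5, #6, #7, #10, #11) are each worse than #8 on at least one objective.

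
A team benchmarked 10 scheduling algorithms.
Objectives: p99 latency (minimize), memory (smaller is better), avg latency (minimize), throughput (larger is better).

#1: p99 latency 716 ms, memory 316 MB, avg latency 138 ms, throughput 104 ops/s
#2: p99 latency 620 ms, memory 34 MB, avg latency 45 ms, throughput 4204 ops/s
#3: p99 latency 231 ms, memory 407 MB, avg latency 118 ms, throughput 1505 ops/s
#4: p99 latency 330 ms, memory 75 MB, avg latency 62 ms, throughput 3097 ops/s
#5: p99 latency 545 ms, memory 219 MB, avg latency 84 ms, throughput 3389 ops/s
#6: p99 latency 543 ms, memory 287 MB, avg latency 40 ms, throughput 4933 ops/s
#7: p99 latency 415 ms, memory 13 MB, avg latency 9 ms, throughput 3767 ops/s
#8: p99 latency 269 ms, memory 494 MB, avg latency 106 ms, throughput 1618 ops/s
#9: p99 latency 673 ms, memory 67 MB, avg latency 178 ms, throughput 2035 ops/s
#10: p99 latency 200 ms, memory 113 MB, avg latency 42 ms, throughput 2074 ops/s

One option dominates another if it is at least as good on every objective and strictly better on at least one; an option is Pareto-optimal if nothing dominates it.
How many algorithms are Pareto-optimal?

5

#1: dominated by #2 (p99 latency 620≤716, memory 34≤316, avg latency 45≤138, throughput 4204≥104).
#2: not dominated.
#3: dominated by #10 (p99 latency 200≤231, memory 113≤407, avg latency 42≤118, throughput 2074≥1505).
#4: not dominated.
#5: dominated by #7 (p99 latency 415≤545, memory 13≤219, avg latency 9≤84, throughput 3767≥3389).
#6: not dominated (best throughput).
#7: not dominated (best memory).
#8: dominated by #10 (p99 latency 200≤269, memory 113≤494, avg latency 42≤106, throughput 2074≥1618).
#9: dominated by #2 (p99 latency 620≤673, memory 34≤67, avg latency 45≤178, throughput 4204≥2035).
#10: not dominated (best p99 latency).
Pareto-optimal: #2, #4, #6, #7, #10 → 5.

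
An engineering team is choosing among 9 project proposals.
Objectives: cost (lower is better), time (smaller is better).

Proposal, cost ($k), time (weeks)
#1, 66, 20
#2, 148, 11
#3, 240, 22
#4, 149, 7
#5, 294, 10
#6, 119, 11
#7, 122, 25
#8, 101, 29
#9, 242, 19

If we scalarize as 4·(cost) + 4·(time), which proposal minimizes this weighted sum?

#1: 4·66 + 4·20 = 344
#2: 4·148 + 4·11 = 636
#3: 4·240 + 4·22 = 1048
#4: 4·149 + 4·7 = 624
#5: 4·294 + 4·10 = 1216
#6: 4·119 + 4·11 = 520
#7: 4·122 + 4·25 = 588
#8: 4·101 + 4·29 = 520
#9: 4·242 + 4·19 = 1044
Lowest: #1 at 344.

#1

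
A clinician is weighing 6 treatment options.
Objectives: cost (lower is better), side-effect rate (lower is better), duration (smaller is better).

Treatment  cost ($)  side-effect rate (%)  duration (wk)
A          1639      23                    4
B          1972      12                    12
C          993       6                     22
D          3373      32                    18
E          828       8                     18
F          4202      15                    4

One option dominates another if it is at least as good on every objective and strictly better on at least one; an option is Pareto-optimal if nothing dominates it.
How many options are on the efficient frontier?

A: not dominated.
B: not dominated.
C: not dominated (best side-effect rate).
D: dominated by A (cost 1639≤3373, side-effect rate 23≤32, duration 4≤18).
E: not dominated (best cost).
F: not dominated.
Pareto-optimal: A, B, C, E, F → 5.

5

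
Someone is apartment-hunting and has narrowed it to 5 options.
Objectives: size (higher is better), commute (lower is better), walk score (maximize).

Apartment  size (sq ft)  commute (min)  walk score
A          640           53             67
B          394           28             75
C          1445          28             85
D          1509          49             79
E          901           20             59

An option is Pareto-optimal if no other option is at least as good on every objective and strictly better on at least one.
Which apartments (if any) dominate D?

A: worse on size (640 vs 1509).
B: worse on size (394 vs 1509).
C: worse on size (1445 vs 1509).
E: worse on size (901 vs 1509).
No option dominates D.

none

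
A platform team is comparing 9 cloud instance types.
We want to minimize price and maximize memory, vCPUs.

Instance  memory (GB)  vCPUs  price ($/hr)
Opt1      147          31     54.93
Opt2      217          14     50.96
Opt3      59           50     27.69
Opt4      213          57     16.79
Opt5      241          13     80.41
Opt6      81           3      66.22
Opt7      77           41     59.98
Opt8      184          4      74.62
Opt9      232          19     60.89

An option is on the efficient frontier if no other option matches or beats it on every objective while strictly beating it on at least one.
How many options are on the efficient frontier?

4

Opt1: dominated by Opt4 (memory 213≥147, vCPUs 57≥31, price 16.79≤54.93).
Opt2: not dominated.
Opt3: dominated by Opt4 (memory 213≥59, vCPUs 57≥50, price 16.79≤27.69).
Opt4: not dominated (best vCPUs).
Opt5: not dominated (best memory).
Opt6: dominated by Opt1 (memory 147≥81, vCPUs 31≥3, price 54.93≤66.22).
Opt7: dominated by Opt4 (memory 213≥77, vCPUs 57≥41, price 16.79≤59.98).
Opt8: dominated by Opt2 (memory 217≥184, vCPUs 14≥4, price 50.96≤74.62).
Opt9: not dominated.
Pareto-optimal: Opt2, Opt4, Opt5, Opt9 → 4.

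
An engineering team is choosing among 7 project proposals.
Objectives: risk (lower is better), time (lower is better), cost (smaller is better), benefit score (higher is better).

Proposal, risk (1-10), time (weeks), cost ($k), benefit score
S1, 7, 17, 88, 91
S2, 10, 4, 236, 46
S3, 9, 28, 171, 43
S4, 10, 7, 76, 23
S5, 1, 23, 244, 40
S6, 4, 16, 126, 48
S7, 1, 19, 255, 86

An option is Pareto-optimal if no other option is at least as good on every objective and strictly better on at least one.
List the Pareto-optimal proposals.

S1: not dominated (best benefit score).
S2: not dominated (best time).
S3: dominated by S1 (risk 7≤9, time 17≤28, cost 88≤171, benefit score 91≥43).
S4: not dominated (best cost).
S5: not dominated.
S6: not dominated.
S7: not dominated.

S1, S2, S4, S5, S6, S7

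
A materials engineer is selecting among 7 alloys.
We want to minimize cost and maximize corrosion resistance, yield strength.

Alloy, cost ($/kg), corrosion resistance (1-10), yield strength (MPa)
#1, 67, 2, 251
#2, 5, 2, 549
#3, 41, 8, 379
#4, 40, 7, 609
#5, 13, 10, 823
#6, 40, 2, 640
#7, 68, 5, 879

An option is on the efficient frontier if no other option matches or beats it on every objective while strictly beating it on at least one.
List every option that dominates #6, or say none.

#5

#5: cost 13≤40, corrosion resistance 10≥2, yield strength 823≥640 — dominates #6.
Others (#1, #2, #3, #4, #7) are each worse than #6 on at least one objective.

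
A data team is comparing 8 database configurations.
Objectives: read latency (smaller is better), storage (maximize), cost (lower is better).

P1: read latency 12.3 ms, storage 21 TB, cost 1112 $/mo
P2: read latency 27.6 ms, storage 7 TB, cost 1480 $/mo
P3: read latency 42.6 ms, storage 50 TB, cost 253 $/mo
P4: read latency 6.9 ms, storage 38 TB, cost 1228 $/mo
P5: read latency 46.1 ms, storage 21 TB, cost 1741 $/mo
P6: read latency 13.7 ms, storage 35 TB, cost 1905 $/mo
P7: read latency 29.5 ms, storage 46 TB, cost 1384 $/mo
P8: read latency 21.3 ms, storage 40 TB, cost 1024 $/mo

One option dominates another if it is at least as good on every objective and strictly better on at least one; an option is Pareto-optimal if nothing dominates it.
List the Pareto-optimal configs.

P1: not dominated.
P2: dominated by P1 (read latency 12.3≤27.6, storage 21≥7, cost 1112≤1480).
P3: not dominated (best storage).
P4: not dominated (best read latency).
P5: dominated by P1 (read latency 12.3≤46.1, storage 21≥21, cost 1112≤1741).
P6: dominated by P4 (read latency 6.9≤13.7, storage 38≥35, cost 1228≤1905).
P7: not dominated.
P8: not dominated.

P1, P3, P4, P7, P8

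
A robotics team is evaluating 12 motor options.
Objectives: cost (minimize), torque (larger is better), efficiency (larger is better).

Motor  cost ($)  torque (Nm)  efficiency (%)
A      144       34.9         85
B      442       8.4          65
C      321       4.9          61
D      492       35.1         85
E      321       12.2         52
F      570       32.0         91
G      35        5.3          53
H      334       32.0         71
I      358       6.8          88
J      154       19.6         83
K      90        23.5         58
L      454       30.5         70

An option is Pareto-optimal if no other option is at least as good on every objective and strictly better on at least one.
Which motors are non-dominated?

A, D, F, G, I, K

A: not dominated.
B: dominated by A (cost 144≤442, torque 34.9≥8.4, efficiency 85≥65).
C: dominated by A (cost 144≤321, torque 34.9≥4.9, efficiency 85≥61).
D: not dominated (best torque).
E: dominated by A (cost 144≤321, torque 34.9≥12.2, efficiency 85≥52).
F: not dominated (best efficiency).
G: not dominated (best cost).
H: dominated by A (cost 144≤334, torque 34.9≥32.0, efficiency 85≥71).
I: not dominated.
J: dominated by A (cost 144≤154, torque 34.9≥19.6, efficiency 85≥83).
K: not dominated.
L: dominated by A (cost 144≤454, torque 34.9≥30.5, efficiency 85≥70).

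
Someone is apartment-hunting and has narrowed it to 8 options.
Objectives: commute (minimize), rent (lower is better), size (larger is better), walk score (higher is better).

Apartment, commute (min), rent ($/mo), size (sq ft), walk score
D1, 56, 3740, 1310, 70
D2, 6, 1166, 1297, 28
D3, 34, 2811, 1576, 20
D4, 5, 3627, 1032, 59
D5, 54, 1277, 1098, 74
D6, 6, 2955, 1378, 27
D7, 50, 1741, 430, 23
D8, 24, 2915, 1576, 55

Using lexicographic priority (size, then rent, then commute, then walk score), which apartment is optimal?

First maximize size: best is 1576, kept {D3, D8}.
Then minimize rent: best is 2811, kept {D3}.

D3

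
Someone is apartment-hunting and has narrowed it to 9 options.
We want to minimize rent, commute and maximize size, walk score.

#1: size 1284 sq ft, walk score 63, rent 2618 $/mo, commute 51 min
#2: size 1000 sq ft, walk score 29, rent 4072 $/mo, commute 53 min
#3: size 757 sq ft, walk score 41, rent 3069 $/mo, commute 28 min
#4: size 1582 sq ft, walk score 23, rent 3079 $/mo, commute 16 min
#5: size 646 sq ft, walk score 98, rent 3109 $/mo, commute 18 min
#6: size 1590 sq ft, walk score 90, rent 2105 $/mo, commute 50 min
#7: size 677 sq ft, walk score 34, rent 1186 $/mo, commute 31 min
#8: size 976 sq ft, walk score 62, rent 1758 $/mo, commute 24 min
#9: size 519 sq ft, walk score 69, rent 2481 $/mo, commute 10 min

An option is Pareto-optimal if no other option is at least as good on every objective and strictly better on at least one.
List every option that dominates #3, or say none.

#8

#8: size 976≥757, walk score 62≥41, rent 1758≤3069, commute 24≤28 — dominates #3.
Others (#1, #2, #4, #5, #6, #7, #9) are each worse than #3 on at least one objective.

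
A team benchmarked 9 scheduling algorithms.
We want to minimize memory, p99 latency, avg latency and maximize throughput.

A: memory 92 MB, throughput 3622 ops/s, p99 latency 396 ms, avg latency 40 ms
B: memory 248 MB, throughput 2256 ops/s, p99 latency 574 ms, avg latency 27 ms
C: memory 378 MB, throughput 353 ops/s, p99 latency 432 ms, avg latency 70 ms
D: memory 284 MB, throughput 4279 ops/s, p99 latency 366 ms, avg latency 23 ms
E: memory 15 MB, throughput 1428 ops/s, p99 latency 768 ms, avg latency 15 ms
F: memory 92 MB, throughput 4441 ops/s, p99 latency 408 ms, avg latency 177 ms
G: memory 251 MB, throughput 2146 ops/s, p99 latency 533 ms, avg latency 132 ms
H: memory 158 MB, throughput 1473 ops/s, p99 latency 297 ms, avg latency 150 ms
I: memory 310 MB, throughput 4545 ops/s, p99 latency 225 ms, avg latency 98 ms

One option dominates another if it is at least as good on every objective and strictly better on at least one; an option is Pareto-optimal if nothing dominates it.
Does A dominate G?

Yes

A vs G: memory 92≤251, throughput 3622≥2146, p99 latency 396≤533, avg latency 40≤132 — A is at least as good on every objective with at least one strict improvement.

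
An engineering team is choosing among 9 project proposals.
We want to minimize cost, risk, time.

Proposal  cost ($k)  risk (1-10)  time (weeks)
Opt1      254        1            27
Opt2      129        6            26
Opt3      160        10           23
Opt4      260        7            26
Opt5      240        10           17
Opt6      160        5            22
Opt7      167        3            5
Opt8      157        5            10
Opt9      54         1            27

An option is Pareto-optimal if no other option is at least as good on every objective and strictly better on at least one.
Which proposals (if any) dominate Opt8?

Opt1: worse on cost (254 vs 157).
Opt2: worse on risk (6 vs 5).
Opt3: worse on cost (160 vs 157).
Opt4: worse on cost (260 vs 157).
Opt5: worse on cost (240 vs 157).
Opt6: worse on cost (160 vs 157).
Opt7: worse on cost (167 vs 157).
Opt9: worse on time (27 vs 10).
No option dominates Opt8.

none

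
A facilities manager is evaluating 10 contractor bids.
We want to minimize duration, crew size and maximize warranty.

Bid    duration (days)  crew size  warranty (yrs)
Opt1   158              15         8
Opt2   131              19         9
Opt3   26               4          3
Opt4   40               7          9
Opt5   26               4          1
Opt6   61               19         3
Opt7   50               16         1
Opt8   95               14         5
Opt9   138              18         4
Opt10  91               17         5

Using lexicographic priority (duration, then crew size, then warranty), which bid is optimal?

Opt3

First minimize duration: best is 26, kept {Opt3, Opt5}.
Then minimize crew size: best is 4, kept {Opt3, Opt5}.
Then maximize warranty: best is 3, kept {Opt3}.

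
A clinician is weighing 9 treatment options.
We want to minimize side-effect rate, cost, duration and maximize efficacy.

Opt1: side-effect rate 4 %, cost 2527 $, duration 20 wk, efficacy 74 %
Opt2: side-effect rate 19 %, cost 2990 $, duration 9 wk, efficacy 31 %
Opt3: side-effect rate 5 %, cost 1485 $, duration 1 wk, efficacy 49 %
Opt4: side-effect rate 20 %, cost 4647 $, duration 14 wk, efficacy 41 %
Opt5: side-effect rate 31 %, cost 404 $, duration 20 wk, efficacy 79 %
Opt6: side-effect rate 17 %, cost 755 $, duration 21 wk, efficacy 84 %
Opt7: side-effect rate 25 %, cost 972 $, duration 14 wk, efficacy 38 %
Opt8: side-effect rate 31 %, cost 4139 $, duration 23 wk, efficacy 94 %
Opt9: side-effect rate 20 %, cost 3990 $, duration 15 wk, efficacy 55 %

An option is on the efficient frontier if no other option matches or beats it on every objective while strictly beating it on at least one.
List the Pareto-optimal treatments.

Opt1: not dominated (best side-effect rate).
Opt2: dominated by Opt3 (side-effect rate 5≤19, cost 1485≤2990, duration 1≤9, efficacy 49≥31).
Opt3: not dominated (best duration).
Opt4: dominated by Opt3 (side-effect rate 5≤20, cost 1485≤4647, duration 1≤14, efficacy 49≥41).
Opt5: not dominated (best cost).
Opt6: not dominated.
Opt7: not dominated.
Opt8: not dominated (best efficacy).
Opt9: not dominated.

Opt1, Opt3, Opt5, Opt6, Opt7, Opt8, Opt9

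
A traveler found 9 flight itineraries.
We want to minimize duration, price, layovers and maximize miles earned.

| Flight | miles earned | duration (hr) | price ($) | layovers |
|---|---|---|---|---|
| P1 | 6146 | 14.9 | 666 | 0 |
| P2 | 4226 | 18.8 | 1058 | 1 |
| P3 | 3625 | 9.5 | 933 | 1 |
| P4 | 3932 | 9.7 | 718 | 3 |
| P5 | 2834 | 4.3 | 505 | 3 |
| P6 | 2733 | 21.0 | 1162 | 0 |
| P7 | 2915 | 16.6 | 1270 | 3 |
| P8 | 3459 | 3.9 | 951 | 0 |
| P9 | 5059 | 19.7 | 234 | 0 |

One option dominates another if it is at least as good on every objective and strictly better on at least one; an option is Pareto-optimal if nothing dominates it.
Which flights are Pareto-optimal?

P1: not dominated (best miles earned).
P2: dominated by P1 (miles earned 6146≥4226, duration 14.9≤18.8, price 666≤1058, layovers 0≤1).
P3: not dominated.
P4: not dominated.
P5: not dominated.
P6: dominated by P1 (miles earned 6146≥2733, duration 14.9≤21.0, price 666≤1162, layovers 0≤0).
P7: dominated by P1 (miles earned 6146≥2915, duration 14.9≤16.6, price 666≤1270, layovers 0≤3).
P8: not dominated (best duration).
P9: not dominated (best price).

P1, P3, P4, P5, P8, P9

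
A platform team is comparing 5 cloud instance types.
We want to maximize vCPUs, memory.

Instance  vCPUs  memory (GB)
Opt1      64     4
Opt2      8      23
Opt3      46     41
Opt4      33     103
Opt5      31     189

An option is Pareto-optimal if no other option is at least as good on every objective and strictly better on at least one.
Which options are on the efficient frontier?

Opt1, Opt3, Opt4, Opt5

Opt1: not dominated (best vCPUs).
Opt2: dominated by Opt3 (vCPUs 46≥8, memory 41≥23).
Opt3: not dominated.
Opt4: not dominated.
Opt5: not dominated (best memory).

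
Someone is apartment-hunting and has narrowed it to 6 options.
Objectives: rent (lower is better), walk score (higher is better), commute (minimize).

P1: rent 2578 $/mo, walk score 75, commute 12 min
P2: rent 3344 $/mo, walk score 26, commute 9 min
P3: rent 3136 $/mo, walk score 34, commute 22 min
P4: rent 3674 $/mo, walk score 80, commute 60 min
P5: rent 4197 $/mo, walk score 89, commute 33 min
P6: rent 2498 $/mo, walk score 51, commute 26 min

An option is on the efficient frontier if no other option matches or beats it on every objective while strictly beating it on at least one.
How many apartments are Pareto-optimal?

P1: not dominated.
P2: not dominated (best commute).
P3: dominated by P1 (rent 2578≤3136, walk score 75≥34, commute 12≤22).
P4: not dominated.
P5: not dominated (best walk score).
P6: not dominated (best rent).
Pareto-optimal: P1, P2, P4, P5, P6 → 5.

5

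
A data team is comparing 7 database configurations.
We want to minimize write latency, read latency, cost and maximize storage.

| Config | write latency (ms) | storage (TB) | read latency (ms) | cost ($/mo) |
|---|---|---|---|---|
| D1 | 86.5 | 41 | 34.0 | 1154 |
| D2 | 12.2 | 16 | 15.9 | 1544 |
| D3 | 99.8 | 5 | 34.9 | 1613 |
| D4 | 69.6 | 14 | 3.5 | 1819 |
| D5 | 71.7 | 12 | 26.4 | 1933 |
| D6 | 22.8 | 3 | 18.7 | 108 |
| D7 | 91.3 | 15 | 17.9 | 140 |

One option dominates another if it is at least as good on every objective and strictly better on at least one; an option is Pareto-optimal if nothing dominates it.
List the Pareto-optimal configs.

D1: not dominated (best storage).
D2: not dominated (best write latency).
D3: dominated by D1 (write latency 86.5≤99.8, storage 41≥5, read latency 34.0≤34.9, cost 1154≤1613).
D4: not dominated (best read latency).
D5: dominated by D2 (write latency 12.2≤71.7, storage 16≥12, read latency 15.9≤26.4, cost 1544≤1933).
D6: not dominated (best cost).
D7: not dominated.

D1, D2, D4, D6, D7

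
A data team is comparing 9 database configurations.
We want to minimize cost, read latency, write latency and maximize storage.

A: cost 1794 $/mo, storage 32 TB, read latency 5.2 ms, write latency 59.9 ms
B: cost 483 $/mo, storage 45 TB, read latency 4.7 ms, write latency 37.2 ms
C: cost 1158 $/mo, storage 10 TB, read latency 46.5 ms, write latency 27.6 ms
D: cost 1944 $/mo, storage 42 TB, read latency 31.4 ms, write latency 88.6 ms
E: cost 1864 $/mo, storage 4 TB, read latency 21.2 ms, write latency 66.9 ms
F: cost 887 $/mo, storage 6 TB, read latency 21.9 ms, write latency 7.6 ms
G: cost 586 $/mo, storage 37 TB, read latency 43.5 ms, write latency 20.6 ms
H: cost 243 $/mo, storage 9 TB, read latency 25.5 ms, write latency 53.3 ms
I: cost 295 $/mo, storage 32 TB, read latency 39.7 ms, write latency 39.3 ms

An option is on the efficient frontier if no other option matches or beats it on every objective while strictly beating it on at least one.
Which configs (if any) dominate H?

none

A: worse on cost (1794 vs 243).
B: worse on cost (483 vs 243).
C: worse on cost (1158 vs 243).
D: worse on cost (1944 vs 243).
E: worse on cost (1864 vs 243).
F: worse on cost (887 vs 243).
G: worse on cost (586 vs 243).
I: worse on cost (295 vs 243).
No option dominates H.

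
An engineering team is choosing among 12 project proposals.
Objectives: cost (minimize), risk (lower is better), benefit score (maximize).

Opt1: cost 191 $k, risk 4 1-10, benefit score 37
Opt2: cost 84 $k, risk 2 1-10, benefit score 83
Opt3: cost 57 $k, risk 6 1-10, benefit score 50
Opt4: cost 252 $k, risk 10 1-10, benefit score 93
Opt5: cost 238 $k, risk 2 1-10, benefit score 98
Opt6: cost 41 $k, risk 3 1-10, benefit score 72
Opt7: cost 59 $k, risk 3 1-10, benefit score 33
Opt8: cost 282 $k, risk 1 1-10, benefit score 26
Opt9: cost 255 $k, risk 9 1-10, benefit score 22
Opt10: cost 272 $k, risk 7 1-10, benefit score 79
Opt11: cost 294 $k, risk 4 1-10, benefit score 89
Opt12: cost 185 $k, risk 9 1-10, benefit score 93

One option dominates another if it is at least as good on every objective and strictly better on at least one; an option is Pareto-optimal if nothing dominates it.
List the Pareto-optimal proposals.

Opt2, Opt5, Opt6, Opt8, Opt12

Opt1: dominated by Opt2 (cost 84≤191, risk 2≤4, benefit score 83≥37).
Opt2: not dominated.
Opt3: dominated by Opt6 (cost 41≤57, risk 3≤6, benefit score 72≥50).
Opt4: dominated by Opt5 (cost 238≤252, risk 2≤10, benefit score 98≥93).
Opt5: not dominated (best benefit score).
Opt6: not dominated (best cost).
Opt7: dominated by Opt6 (cost 41≤59, risk 3≤3, benefit score 72≥33).
Opt8: not dominated (best risk).
Opt9: dominated by Opt1 (cost 191≤255, risk 4≤9, benefit score 37≥22).
Opt10: dominated by Opt2 (cost 84≤272, risk 2≤7, benefit score 83≥79).
Opt11: dominated by Opt5 (cost 238≤294, risk 2≤4, benefit score 98≥89).
Opt12: not dominated.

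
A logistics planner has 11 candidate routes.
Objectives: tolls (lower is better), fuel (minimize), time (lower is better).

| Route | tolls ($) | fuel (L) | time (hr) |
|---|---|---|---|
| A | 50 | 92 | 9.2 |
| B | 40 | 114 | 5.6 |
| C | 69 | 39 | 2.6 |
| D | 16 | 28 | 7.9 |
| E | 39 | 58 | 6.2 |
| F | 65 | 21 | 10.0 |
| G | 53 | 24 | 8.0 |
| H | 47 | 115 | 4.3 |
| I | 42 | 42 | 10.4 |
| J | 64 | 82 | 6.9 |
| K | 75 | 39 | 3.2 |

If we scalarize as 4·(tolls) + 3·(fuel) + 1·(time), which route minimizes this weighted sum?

D

A: 4·50 + 3·92 + 1·9.2 = 485.2
B: 4·40 + 3·114 + 1·5.6 = 507.6
C: 4·69 + 3·39 + 1·2.6 = 395.6
D: 4·16 + 3·28 + 1·7.9 = 155.9
E: 4·39 + 3·58 + 1·6.2 = 336.2
F: 4·65 + 3·21 + 1·10.0 = 333.0
G: 4·53 + 3·24 + 1·8.0 = 292.0
H: 4·47 + 3·115 + 1·4.3 = 537.3
I: 4·42 + 3·42 + 1·10.4 = 304.4
J: 4·64 + 3·82 + 1·6.9 = 508.9
K: 4·75 + 3·39 + 1·3.2 = 420.2
Lowest: D at 155.9.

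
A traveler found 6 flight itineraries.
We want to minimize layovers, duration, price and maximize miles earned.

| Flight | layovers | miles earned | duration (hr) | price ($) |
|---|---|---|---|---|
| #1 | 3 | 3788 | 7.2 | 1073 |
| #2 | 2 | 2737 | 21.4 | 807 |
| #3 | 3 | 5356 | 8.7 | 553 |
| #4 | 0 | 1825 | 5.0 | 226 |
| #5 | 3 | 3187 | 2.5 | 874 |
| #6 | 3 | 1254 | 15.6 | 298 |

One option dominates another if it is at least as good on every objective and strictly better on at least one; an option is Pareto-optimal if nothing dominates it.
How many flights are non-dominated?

5

#1: not dominated.
#2: not dominated.
#3: not dominated (best miles earned).
#4: not dominated (best layovers).
#5: not dominated (best duration).
#6: dominated by #4 (layovers 0≤3, miles earned 1825≥1254, duration 5.0≤15.6, price 226≤298).
Pareto-optimal: #1, #2, #3, #4, #5 → 5.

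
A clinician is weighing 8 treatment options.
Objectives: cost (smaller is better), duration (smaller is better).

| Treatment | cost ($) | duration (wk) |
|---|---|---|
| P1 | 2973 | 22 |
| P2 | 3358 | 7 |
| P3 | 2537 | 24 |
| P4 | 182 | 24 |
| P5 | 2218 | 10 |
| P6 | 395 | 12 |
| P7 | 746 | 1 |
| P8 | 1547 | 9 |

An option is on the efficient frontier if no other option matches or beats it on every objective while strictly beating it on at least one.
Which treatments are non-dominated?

P4, P6, P7

P1: dominated by P5 (cost 2218≤2973, duration 10≤22).
P2: dominated by P7 (cost 746≤3358, duration 1≤7).
P3: dominated by P4 (cost 182≤2537, duration 24≤24).
P4: not dominated (best cost).
P5: dominated by P7 (cost 746≤2218, duration 1≤10).
P6: not dominated.
P7: not dominated (best duration).
P8: dominated by P7 (cost 746≤1547, duration 1≤9).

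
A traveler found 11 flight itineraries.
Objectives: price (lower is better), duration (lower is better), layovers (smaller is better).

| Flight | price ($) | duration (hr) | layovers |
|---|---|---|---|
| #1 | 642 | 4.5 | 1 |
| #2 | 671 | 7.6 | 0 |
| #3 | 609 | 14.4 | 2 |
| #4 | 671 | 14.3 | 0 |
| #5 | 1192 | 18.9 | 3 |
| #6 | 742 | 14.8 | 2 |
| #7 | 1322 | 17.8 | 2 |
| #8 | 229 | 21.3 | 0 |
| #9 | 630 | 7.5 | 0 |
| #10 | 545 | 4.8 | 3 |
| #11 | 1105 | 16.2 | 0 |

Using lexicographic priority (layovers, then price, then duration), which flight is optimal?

First minimize layovers: best is 0, kept {#2, #4, #8, #9, #11}.
Then minimize price: best is 229, kept {#8}.

#8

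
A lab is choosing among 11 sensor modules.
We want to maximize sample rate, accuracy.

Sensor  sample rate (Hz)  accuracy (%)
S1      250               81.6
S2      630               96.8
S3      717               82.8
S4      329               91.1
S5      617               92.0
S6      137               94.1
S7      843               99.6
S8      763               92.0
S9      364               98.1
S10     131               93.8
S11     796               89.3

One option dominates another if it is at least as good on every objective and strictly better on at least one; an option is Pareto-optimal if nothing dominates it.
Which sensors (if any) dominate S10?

S2, S6, S7, S9

S2: sample rate 630≥131, accuracy 96.8≥93.8 — dominates S10.
S6: sample rate 137≥131, accuracy 94.1≥93.8 — dominates S10.
S7: sample rate 843≥131, accuracy 99.6≥93.8 — dominates S10.
S9: sample rate 364≥131, accuracy 98.1≥93.8 — dominates S10.
Others (S1, S3, S4, S5, S8, S11) are each worse than S10 on at least one objective.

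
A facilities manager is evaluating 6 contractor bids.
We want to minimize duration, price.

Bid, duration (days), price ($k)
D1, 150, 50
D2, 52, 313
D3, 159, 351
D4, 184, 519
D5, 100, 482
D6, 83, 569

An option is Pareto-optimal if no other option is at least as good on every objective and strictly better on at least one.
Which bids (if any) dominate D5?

D2

D2: duration 52≤100, price 313≤482 — dominates D5.
Others (D1, D3, D4, D6) are each worse than D5 on at least one objective.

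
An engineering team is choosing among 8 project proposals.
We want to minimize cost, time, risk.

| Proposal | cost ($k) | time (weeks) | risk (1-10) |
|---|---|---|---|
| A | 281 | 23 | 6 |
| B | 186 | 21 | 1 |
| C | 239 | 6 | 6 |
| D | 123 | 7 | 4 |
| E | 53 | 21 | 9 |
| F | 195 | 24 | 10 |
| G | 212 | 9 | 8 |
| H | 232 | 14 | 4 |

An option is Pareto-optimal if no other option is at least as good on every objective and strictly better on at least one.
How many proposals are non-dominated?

A: dominated by B (cost 186≤281, time 21≤23, risk 1≤6).
B: not dominated (best risk).
C: not dominated (best time).
D: not dominated.
E: not dominated (best cost).
F: dominated by B (cost 186≤195, time 21≤24, risk 1≤10).
G: dominated by D (cost 123≤212, time 7≤9, risk 4≤8).
H: dominated by D (cost 123≤232, time 7≤14, risk 4≤4).
Pareto-optimal: B, C, D, E → 4.

4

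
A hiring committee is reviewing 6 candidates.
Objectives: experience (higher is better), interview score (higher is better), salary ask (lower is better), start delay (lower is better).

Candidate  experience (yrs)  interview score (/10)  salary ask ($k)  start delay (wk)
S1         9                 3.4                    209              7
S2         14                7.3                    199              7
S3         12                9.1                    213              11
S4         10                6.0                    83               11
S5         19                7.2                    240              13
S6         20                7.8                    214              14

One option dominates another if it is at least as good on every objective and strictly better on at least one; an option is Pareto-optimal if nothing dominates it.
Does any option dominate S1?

S2 vs S1: experience 14≥9, interview score 7.3≥3.4, salary ask 199≤209, start delay 7≤7 — S2 is at least as good on every objective and strictly better on at least one, so S2 dominates S1.

Yes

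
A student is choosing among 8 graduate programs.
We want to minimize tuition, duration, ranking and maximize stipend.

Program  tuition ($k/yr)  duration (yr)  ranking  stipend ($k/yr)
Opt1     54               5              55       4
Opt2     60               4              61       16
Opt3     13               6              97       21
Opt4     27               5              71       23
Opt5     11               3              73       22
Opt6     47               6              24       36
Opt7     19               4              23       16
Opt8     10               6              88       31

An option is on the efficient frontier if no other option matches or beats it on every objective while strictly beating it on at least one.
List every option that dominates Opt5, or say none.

Opt1: worse on tuition (54 vs 11).
Opt2: worse on tuition (60 vs 11).
Opt3: worse on tuition (13 vs 11).
Opt4: worse on tuition (27 vs 11).
Opt6: worse on tuition (47 vs 11).
Opt7: worse on tuition (19 vs 11).
Opt8: worse on duration (6 vs 3).
No option dominates Opt5.

none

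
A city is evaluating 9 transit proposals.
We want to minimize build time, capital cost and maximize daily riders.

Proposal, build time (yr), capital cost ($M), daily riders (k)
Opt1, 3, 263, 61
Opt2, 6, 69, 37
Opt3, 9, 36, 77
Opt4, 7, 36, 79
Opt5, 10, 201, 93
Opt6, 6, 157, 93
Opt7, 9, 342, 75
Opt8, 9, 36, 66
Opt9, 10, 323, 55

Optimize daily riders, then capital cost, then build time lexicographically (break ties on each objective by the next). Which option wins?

Opt6

First maximize daily riders: best is 93, kept {Opt5, Opt6}.
Then minimize capital cost: best is 157, kept {Opt6}.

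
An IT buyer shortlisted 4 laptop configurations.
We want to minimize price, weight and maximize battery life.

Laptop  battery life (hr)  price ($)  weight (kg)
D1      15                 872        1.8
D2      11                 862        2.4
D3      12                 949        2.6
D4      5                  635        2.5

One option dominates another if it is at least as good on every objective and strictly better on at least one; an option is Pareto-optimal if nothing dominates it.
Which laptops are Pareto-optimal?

D1: not dominated (best battery life).
D2: not dominated.
D3: dominated by D1 (battery life 15≥12, price 872≤949, weight 1.8≤2.6).
D4: not dominated (best price).

D1, D2, D4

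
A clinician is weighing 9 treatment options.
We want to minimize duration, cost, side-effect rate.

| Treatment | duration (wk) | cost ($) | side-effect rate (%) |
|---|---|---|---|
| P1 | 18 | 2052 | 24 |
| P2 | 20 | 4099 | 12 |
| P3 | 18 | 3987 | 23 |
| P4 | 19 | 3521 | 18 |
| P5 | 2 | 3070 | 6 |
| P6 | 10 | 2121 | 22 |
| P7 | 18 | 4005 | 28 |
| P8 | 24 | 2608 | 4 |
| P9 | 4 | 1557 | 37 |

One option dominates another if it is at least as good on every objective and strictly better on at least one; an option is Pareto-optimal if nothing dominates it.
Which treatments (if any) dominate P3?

P5, P6

P5: duration 2≤18, cost 3070≤3987, side-effect rate 6≤23 — dominates P3.
P6: duration 10≤18, cost 2121≤3987, side-effect rate 22≤23 — dominates P3.
Others (P1, P2, P4, P7, P8, P9) are each worse than P3 on at least one objective.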